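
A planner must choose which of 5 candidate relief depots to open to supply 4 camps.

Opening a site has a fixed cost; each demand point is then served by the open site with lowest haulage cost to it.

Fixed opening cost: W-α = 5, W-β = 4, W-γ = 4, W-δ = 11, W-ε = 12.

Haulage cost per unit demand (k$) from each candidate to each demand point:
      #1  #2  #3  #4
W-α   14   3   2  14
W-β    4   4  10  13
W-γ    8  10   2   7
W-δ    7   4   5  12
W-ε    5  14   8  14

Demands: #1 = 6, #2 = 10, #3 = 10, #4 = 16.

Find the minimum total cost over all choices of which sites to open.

199

Open {W-α, W-β, W-γ}: assign each demand point to its cheapest open site.
  #1→W-β 6×4=24, #2→W-α 10×3=30, #3→W-α 10×2=20, #4→W-γ 16×7=112
  haulage cost 186, fixed 13 → total 199.
Compare {W-β, W-γ}: haulage cost 196 + fixed 8 = 204.
Compare {W-α, W-β, W-γ, W-δ}: haulage cost 186 + fixed 24 = 210.
Compare {W-α, W-β, W-γ, W-ε}: haulage cost 186 + fixed 25 = 211.
All other subsets cost ≥ 204. Minimum total cost: 199.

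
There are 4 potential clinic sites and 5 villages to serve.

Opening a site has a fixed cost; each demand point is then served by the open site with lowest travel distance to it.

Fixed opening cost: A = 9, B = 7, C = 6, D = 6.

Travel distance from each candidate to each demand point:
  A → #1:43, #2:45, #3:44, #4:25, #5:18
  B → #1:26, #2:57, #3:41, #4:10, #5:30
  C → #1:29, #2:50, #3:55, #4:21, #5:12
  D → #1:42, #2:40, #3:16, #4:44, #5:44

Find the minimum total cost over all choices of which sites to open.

123

Open {B, C, D}: assign each demand point to its cheapest open site.
  #1→B 26, #2→D 40, #3→D 16, #4→B 10, #5→C 12
  travel distance 104, fixed 19 → total 123.
Compare {C, D}: travel distance 118 + fixed 12 = 130.
Compare {A, B, D}: travel distance 110 + fixed 22 = 132.
Compare {A, B, C, D}: travel distance 104 + fixed 28 = 132.
All other subsets cost ≥ 130. Minimum total cost: 123.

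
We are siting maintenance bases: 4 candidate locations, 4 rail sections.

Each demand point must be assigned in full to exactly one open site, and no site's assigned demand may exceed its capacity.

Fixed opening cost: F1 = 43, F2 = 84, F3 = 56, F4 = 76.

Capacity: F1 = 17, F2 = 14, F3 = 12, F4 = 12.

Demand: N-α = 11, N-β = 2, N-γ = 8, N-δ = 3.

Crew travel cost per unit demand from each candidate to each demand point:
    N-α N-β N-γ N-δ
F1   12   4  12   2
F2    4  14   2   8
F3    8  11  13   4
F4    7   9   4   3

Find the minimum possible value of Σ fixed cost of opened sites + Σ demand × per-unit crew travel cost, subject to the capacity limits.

Open {F2, F4}; cheapest assignment that respects the capacities:
  F2 (cap 14, load 13): N-α, N-β — cost 11×4 + 2×14 = 72
  F4 (cap 12, load 11): N-γ, N-δ — cost 8×4 + 3×3 = 41
  Shipping 113, fixed 160 → total 273.
  Any other capacity-feasible assignment to {F2, F4} ships for at least 113.
Compare {F1, F2}: its best feasible assignment gives total 281.
Compare {F1, F2, F4}: its best feasible assignment gives total 293.
Every other set of open sites that can feasibly serve all demand totals ≥ 281 even under its best assignment. Minimum: 273.

273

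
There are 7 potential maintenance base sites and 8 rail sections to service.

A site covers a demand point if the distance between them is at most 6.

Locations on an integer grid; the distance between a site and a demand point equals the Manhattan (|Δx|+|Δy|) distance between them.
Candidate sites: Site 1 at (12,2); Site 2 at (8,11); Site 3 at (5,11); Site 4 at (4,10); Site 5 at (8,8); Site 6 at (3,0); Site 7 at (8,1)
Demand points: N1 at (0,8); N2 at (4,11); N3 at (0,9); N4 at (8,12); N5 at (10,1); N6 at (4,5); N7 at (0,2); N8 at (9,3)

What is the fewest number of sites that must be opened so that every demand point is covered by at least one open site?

3

Coverage sets (demand points within 6 of each site):
  Site 1: {N5, N8}
  Site 2: {N2, N4}
  Site 3: {N2, N4}
  Site 4: {N1, N2, N3, N4, N6}
  Site 5: {N4, N8}
  Site 6: {N6, N7}
  Site 7: {N5, N8}
No 2 sites suffice: every size-2 union leaves at least one demand point uncovered.
But {Site 1, Site 4, Site 6} covers everything, so the minimum is 3.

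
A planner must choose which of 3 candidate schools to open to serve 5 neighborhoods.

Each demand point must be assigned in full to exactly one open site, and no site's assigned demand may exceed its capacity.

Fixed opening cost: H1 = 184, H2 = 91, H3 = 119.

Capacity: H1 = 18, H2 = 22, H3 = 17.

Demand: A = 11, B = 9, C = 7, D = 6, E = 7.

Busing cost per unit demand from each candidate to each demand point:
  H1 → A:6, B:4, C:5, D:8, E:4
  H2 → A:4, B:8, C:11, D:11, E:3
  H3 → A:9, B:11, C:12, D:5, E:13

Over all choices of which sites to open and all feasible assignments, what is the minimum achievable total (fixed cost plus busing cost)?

535

Open {H1, H2}; cheapest assignment that respects the capacities:
  H1 (cap 18, load 18): A, C — cost 11×6 + 7×5 = 101
  H2 (cap 22, load 22): B, D, E — cost 9×8 + 6×11 + 7×3 = 159
  Shipping 260, fixed 275 → total 535.
  Any other capacity-feasible assignment to {H1, H2} ships for at least 260.
Compare {H1, H2, H3}: its best feasible assignment gives total 560.
Every other set of open sites that can feasibly serve all demand totals ≥ 560 even under its best assignment. Minimum: 535.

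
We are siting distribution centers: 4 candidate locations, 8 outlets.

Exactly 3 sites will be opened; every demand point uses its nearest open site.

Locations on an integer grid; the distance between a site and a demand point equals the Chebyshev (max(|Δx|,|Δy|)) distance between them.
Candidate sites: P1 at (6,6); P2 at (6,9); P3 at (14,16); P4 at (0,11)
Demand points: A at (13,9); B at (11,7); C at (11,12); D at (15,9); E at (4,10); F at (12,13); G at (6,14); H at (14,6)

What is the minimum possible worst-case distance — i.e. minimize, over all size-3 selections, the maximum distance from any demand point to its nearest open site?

Open {P1, P2, P3}.
  Farthest demand point is H at distance 8 (to P1); all others are ≤ 8.
With {P1, P3, P4} the worst case is 8.
With {P2, P3, P4} the worst case is 8.
No size-3 selection achieves below 8.

8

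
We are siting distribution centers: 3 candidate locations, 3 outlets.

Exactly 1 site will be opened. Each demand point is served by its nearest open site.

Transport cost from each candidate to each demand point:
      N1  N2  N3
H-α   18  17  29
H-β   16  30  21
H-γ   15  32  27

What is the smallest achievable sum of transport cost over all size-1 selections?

Open {H-α}.
  N1→H-α 18, N2→H-α 17, N3→H-α 29  ⇒ total 64.
Compare {H-β}: total 67.
Compare {H-γ}: total 74.

64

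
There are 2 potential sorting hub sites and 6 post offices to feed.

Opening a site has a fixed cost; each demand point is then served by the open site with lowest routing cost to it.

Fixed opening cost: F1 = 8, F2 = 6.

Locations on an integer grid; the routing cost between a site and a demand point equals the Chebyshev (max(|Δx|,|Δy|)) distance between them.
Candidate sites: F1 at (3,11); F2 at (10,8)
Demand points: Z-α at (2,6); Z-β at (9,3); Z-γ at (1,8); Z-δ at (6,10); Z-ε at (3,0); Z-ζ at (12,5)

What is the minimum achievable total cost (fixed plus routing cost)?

Open {F1, F2}: assign each demand point to its cheapest open site.
  Z-α→F1 5, Z-β→F2 5, Z-γ→F1 3, Z-δ→F1 3, Z-ε→F2 8, Z-ζ→F2 3
  routing cost 27, fixed 14 → total 41.
Compare {F2}: routing cost 37 + fixed 6 = 43.
Compare {F1}: routing cost 39 + fixed 8 = 47.

41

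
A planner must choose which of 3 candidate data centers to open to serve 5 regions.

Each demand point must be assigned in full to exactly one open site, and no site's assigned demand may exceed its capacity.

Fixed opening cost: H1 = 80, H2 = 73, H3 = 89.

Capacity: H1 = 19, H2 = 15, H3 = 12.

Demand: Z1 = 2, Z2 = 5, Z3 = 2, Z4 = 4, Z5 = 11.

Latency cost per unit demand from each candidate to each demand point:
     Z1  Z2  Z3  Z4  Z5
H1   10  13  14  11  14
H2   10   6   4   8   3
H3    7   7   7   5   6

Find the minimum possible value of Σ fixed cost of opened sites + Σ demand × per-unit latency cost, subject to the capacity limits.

272

Open {H2, H3}; cheapest assignment that respects the capacities:
  H2 (cap 15, load 13): Z3, Z5 — cost 2×4 + 11×3 = 41
  H3 (cap 12, load 11): Z1, Z2, Z4 — cost 2×7 + 5×7 + 4×5 = 69
  Shipping 110, fixed 162 → total 272.
  Any other capacity-feasible assignment to {H2, H3} ships for at least 110.
Compare {H1, H2}: its best feasible assignment gives total 323.
Compare {H1, H2, H3}: its best feasible assignment gives total 352.
Every other set of open sites that can feasibly serve all demand totals ≥ 323 even under its best assignment. Minimum: 272.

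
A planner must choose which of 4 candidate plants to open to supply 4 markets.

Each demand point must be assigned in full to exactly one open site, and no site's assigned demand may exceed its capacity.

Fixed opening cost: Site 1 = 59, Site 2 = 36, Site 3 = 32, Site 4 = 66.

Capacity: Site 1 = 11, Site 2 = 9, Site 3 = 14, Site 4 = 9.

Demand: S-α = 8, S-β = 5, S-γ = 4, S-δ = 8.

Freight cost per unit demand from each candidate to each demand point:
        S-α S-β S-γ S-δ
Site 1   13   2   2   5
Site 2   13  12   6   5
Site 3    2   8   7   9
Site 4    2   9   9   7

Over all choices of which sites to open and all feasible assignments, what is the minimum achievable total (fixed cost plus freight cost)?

Open {Site 1, Site 2, Site 3}; cheapest assignment that respects the capacities:
  Site 1 (cap 11, load 9): S-β, S-γ — cost 5×2 + 4×2 = 18
  Site 2 (cap 9, load 8): S-δ — cost 8×5 = 40
  Site 3 (cap 14, load 8): S-α — cost 8×2 = 16
  Shipping 74, fixed 127 → total 201.
  Any other capacity-feasible assignment to {Site 1, Site 2, Site 3} ships for at least 74.
Compare {Site 1, Site 2, Site 4}: its best feasible assignment gives total 235.
Compare {Site 1, Site 3, Site 4}: its best feasible assignment gives total 247.
Every other set of open sites that can feasibly serve all demand totals ≥ 235 even under its best assignment. Minimum: 201.

201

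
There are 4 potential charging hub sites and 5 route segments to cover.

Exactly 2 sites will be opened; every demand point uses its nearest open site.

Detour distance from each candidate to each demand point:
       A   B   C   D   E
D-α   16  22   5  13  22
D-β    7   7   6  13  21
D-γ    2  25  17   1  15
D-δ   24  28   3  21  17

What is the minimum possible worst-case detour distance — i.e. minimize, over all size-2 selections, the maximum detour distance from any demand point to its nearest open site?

15

Open {D-β, D-γ}.
  Farthest demand point is E at detour distance 15 (to D-γ); all others are ≤ 15.
With {D-β, D-δ} the worst case is 17.
With {D-α, D-β} the worst case is 21.
No size-2 selection achieves below 15.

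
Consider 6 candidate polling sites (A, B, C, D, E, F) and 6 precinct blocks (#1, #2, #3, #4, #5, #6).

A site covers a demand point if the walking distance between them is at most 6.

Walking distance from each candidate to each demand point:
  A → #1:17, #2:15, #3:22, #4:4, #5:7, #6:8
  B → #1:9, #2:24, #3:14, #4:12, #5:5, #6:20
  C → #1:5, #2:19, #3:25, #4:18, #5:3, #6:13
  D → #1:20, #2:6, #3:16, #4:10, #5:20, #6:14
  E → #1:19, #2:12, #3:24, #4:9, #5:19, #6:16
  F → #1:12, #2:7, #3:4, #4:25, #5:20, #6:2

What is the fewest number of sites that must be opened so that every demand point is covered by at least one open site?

Coverage sets (demand points within 6 of each site):
  A: {#4}
  B: {#5}
  C: {#1, #5}
  D: {#2}
  E: {}
  F: {#3, #6}
No 3 sites suffice: every size-3 union leaves at least one demand point uncovered.
But {A, C, D, F} covers everything, so the minimum is 4.

4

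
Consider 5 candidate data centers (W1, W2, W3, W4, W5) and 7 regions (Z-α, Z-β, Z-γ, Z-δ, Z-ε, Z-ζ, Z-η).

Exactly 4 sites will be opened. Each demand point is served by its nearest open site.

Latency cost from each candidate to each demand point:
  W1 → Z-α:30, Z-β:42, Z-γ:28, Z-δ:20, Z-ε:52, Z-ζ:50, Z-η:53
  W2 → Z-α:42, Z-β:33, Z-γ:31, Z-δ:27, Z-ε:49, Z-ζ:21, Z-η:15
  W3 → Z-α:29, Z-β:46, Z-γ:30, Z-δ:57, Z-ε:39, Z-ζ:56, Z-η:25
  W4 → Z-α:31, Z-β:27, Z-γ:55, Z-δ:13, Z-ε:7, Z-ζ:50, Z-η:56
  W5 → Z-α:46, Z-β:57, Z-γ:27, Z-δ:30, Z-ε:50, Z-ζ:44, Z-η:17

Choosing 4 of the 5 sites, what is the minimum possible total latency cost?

139

Open {W2, W3, W4, W5}.
  Z-α→W3 29, Z-β→W4 27, Z-γ→W5 27, Z-δ→W4 13, Z-ε→W4 7, Z-ζ→W2 21, Z-η→W2 15  ⇒ total 139.
Compare {W1, W2, W3, W4}: total 140.
Compare {W1, W2, W4, W5}: total 140.
No size-4 selection does better; minimum is 139.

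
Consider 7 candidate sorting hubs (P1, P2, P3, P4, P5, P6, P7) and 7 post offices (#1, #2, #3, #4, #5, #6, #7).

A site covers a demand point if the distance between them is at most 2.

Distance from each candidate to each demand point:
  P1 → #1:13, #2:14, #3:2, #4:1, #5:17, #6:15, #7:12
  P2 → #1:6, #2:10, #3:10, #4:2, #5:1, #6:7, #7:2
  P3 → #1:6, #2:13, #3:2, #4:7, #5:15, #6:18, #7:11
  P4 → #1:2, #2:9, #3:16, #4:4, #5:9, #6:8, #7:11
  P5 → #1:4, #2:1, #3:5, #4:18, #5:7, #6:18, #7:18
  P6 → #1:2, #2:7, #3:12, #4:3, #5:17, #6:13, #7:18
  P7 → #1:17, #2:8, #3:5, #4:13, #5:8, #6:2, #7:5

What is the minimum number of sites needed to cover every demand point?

5

Coverage sets (demand points within 2 of each site):
  P1: {#3, #4}
  P2: {#4, #5, #7}
  P3: {#3}
  P4: {#1}
  P5: {#2}
  P6: {#1}
  P7: {#6}
No 4 sites suffice: every size-4 union leaves at least one demand point uncovered.
But {P1, P2, P4, P5, P7} covers everything, so the minimum is 5.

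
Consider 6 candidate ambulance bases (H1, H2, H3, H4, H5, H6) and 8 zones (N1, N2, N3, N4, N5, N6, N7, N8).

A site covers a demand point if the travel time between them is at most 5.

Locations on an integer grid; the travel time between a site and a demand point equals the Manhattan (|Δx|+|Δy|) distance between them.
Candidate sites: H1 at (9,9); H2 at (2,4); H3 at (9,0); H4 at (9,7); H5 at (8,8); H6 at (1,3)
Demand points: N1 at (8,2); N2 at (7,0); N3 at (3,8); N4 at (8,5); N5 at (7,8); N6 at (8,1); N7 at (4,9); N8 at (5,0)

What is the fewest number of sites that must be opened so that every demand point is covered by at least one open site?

2

Coverage sets (demand points within 5 of each site):
  H1: {N4, N5, N7}
  H2: {N3}
  H3: {N1, N2, N6, N8}
  H4: {N4, N5}
  H5: {N3, N4, N5, N7}
  H6: {}
No single site covers all 8 demand points.
But {H3, H5} covers everything, so the minimum is 2.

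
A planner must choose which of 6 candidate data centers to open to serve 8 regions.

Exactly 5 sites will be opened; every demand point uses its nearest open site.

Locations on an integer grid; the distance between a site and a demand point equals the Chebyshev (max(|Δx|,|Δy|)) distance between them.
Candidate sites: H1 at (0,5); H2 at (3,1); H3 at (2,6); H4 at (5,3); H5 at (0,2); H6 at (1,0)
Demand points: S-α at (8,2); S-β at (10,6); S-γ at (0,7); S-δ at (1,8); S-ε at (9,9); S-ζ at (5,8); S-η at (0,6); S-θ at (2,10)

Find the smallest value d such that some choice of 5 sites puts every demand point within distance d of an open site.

Open {H1, H2, H3, H4, H5}.
  Farthest demand point is S-ε at distance 6 (to H4); all others are ≤ 6.
With {H1, H2, H3, H4, H6} the worst case is 6.
With {H1, H2, H4, H5, H6} the worst case is 6.
No size-5 selection achieves below 6.

6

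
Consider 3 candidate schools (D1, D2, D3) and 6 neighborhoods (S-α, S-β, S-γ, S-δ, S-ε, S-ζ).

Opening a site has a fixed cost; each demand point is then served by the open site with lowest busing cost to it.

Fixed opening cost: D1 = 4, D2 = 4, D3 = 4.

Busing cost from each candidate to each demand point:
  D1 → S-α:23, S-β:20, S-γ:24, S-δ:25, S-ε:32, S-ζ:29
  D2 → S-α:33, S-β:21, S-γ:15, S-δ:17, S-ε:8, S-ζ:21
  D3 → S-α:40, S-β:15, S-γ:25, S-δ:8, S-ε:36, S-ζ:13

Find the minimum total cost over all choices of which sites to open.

Open {D1, D2, D3}: assign each demand point to its cheapest open site.
  S-α→D1 23, S-β→D3 15, S-γ→D2 15, S-δ→D3 8, S-ε→D2 8, S-ζ→D3 13
  busing cost 82, fixed 12 → total 94.
Compare {D2, D3}: busing cost 92 + fixed 8 = 100.
Compare {D1, D2}: busing cost 104 + fixed 8 = 112.
Compare {D2}: busing cost 115 + fixed 4 = 119.
All other subsets cost ≥ 100. Minimum total cost: 94.

94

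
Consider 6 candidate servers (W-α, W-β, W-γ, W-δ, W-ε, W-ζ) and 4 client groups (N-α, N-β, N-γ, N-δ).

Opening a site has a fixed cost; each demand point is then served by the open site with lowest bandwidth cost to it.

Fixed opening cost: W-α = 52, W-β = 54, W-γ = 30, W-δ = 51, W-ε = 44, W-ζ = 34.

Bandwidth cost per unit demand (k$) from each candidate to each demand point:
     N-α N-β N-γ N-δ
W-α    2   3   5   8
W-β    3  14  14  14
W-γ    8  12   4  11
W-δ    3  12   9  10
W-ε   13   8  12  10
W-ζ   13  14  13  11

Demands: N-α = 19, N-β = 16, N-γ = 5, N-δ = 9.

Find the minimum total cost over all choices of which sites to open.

Open {W-α}: assign each demand point to its cheapest open site.
  N-α→W-α 19×2=38, N-β→W-α 16×3=48, N-γ→W-α 5×5=25, N-δ→W-α 9×8=72
  bandwidth cost 183, fixed 52 → total 235.
Compare {W-α, W-γ}: bandwidth cost 178 + fixed 82 = 260.
Compare {W-α, W-ζ}: bandwidth cost 183 + fixed 86 = 269.
Compare {W-α, W-ε}: bandwidth cost 183 + fixed 96 = 279.
All other subsets cost ≥ 260. Minimum total cost: 235.

235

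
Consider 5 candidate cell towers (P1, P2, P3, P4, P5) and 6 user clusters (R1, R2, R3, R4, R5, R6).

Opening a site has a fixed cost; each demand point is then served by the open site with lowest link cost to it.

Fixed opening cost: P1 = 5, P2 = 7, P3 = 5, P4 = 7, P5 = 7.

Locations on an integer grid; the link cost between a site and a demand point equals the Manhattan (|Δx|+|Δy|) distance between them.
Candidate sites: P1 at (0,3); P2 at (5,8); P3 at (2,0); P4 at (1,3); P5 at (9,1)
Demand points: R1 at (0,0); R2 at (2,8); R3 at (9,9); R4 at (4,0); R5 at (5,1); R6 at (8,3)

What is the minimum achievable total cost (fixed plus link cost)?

Open {P2, P3}: assign each demand point to its cheapest open site.
  R1→P3 2, R2→P2 3, R3→P2 5, R4→P3 2, R5→P3 4, R6→P2 8
  link cost 24, fixed 12 → total 36.
Compare {P2, P3, P5}: link cost 19 + fixed 19 = 38.
Compare {P3, P5}: link cost 27 + fixed 12 = 39.
Compare {P1, P2, P3}: link cost 24 + fixed 17 = 41.
All other subsets cost ≥ 38. Minimum total cost: 36.

36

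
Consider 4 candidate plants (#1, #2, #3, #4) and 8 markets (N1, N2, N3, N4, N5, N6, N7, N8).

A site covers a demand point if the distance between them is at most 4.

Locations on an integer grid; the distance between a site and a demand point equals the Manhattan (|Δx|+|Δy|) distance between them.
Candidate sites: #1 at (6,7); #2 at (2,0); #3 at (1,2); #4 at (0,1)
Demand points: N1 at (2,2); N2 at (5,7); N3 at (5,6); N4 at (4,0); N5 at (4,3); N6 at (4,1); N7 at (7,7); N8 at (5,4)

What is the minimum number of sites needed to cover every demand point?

Coverage sets (demand points within 4 of each site):
  #1: {N2, N3, N7, N8}
  #2: {N1, N4, N6}
  #3: {N1, N5, N6}
  #4: {N1, N6}
No 2 sites suffice: every size-2 union leaves at least one demand point uncovered.
But {#1, #2, #3} covers everything, so the minimum is 3.

3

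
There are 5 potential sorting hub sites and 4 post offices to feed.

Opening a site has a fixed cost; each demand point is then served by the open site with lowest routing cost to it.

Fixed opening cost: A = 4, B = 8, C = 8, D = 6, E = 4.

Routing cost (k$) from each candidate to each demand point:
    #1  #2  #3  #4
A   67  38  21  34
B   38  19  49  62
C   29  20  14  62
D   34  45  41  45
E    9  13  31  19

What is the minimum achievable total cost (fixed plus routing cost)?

Open {C, E}: assign each demand point to its cheapest open site.
  #1→E 9, #2→E 13, #3→C 14, #4→E 19
  routing cost 55, fixed 12 → total 67.
Compare {A, E}: routing cost 62 + fixed 8 = 70.
Compare {A, C, E}: routing cost 55 + fixed 16 = 71.
Compare {C, D, E}: routing cost 55 + fixed 18 = 73.
All other subsets cost ≥ 70. Minimum total cost: 67.

67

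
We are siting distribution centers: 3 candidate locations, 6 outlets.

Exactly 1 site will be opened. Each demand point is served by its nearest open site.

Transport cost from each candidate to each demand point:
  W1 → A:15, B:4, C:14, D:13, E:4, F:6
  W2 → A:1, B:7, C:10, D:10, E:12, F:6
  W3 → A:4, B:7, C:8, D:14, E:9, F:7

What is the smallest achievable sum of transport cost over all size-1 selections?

46

Open {W2}.
  A→W2 1, B→W2 7, C→W2 10, D→W2 10, E→W2 12, F→W2 6  ⇒ total 46.
Compare {W3}: total 49.
Compare {W1}: total 56.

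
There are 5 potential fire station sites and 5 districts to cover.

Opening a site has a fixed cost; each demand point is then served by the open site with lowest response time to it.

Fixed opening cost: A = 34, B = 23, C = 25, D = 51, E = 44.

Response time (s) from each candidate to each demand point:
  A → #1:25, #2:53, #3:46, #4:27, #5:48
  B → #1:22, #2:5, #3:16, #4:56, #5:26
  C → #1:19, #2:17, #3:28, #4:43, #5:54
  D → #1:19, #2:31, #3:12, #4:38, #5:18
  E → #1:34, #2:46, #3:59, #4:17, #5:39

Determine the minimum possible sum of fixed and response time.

148

Open {B}: assign each demand point to its cheapest open site.
  #1→B 22, #2→B 5, #3→B 16, #4→B 56, #5→B 26
  response time 125, fixed 23 → total 148.
Compare {A, B}: response time 96 + fixed 57 = 153.
Compare {B, E}: response time 86 + fixed 67 = 153.
Compare {B, C}: response time 109 + fixed 48 = 157.
All other subsets cost ≥ 153. Minimum total cost: 148.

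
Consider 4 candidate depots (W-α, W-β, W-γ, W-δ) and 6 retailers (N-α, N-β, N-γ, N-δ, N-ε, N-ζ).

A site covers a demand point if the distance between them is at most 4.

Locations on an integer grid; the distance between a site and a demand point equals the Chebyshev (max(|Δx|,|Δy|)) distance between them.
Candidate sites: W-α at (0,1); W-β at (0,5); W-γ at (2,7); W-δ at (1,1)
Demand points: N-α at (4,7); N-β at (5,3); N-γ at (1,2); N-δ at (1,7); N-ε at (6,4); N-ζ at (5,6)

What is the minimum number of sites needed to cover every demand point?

Coverage sets (demand points within 4 of each site):
  W-α: {N-γ}
  W-β: {N-α, N-γ, N-δ}
  W-γ: {N-α, N-β, N-δ, N-ε, N-ζ}
  W-δ: {N-β, N-γ}
No single site covers all 6 demand points.
But {W-α, W-γ} covers everything, so the minimum is 2.

2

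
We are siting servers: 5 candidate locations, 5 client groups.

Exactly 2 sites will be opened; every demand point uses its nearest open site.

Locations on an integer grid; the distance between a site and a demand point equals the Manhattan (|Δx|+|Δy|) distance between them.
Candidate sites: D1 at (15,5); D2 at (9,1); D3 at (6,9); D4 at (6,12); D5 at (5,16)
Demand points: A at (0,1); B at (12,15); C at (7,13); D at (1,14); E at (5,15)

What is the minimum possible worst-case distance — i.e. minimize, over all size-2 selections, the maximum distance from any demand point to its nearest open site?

Open {D2, D4}.
  Farthest demand point is A at distance 9 (to D2); all others are ≤ 9.
With {D2, D5} the worst case is 9.
With {D2, D3} the worst case is 12.
No size-2 selection achieves below 9.

9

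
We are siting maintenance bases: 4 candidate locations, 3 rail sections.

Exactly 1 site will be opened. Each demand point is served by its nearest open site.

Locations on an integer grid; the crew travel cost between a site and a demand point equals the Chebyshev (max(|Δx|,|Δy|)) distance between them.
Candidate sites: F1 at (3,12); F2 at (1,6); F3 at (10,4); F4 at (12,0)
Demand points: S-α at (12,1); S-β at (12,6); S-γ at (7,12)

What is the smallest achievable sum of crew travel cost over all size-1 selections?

Open {F3}.
  S-α→F3 3, S-β→F3 2, S-γ→F3 8  ⇒ total 13.
Compare {F4}: total 19.
Compare {F1}: total 24.
No size-1 selection does better; minimum is 13.

13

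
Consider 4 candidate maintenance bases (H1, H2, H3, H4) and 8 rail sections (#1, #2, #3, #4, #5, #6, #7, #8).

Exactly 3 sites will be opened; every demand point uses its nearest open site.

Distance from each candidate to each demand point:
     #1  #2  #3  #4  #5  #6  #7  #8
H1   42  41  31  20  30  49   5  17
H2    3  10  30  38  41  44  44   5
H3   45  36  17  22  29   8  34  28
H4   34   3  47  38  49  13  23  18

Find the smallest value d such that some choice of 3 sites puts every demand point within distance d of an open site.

29

Open {H1, H2, H3}.
  Farthest demand point is #5 at distance 29 (to H3); all others are ≤ 29.
With {H2, H3, H4} the worst case is 29.
With {H1, H2, H4} the worst case is 30.
No size-3 selection achieves below 29.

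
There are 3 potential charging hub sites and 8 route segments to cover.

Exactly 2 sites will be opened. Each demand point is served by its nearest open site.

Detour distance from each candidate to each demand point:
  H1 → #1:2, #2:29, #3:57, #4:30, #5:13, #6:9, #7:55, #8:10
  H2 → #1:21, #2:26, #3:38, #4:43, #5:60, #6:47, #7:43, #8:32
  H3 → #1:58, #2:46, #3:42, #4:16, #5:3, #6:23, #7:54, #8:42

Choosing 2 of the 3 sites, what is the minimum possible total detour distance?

Open {H1, H3}.
  #1→H1 2, #2→H1 29, #3→H3 42, #4→H3 16, #5→H3 3, #6→H1 9, #7→H3 54, #8→H1 10  ⇒ total 165.
Compare {H1, H2}: total 171.
Compare {H2, H3}: total 202.

165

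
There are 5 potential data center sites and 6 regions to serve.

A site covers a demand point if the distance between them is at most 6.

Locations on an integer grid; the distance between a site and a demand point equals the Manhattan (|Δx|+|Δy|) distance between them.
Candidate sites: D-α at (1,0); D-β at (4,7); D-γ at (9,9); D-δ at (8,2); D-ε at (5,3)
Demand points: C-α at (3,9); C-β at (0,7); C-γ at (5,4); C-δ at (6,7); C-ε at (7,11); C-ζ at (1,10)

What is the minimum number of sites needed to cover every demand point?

Coverage sets (demand points within 6 of each site):
  D-α: {}
  D-β: {C-α, C-β, C-γ, C-δ, C-ζ}
  D-γ: {C-α, C-δ, C-ε}
  D-δ: {C-γ}
  D-ε: {C-γ, C-δ}
No single site covers all 6 demand points.
But {D-β, D-γ} covers everything, so the minimum is 2.

2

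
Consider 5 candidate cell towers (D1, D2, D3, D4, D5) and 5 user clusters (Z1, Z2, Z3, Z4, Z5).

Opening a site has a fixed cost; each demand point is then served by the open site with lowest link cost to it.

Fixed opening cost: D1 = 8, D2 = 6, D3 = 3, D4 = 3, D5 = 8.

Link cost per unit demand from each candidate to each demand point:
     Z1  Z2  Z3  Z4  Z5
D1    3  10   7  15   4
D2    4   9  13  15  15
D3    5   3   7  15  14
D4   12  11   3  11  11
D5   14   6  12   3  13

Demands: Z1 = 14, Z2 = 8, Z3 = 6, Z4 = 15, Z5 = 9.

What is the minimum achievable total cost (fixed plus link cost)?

187

Open {D1, D3, D4, D5}: assign each demand point to its cheapest open site.
  Z1→D1 14×3=42, Z2→D3 8×3=24, Z3→D4 6×3=18, Z4→D5 15×3=45, Z5→D1 9×4=36
  link cost 165, fixed 22 → total 187.
Compare {D1, D2, D3, D4, D5}: link cost 165 + fixed 28 = 193.
Compare {D1, D3, D5}: link cost 189 + fixed 19 = 208.
Compare {D1, D4, D5}: link cost 189 + fixed 19 = 208.
All other subsets cost ≥ 193. Minimum total cost: 187.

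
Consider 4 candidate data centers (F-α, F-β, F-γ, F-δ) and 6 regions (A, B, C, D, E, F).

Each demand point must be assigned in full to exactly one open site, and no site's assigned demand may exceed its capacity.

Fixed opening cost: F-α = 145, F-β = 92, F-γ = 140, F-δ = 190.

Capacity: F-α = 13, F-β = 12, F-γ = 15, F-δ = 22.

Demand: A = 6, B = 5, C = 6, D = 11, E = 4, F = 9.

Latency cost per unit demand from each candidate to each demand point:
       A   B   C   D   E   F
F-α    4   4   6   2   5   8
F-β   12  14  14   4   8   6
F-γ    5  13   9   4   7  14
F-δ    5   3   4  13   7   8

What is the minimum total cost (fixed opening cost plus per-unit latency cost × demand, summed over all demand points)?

Open {F-α, F-β, F-δ}; cheapest assignment that respects the capacities:
  F-α (cap 13, load 11): D — cost 11×2 = 22
  F-β (cap 12, load 9): F — cost 9×6 = 54
  F-δ (cap 22, load 21): A, B, C, E — cost 6×5 + 5×3 + 6×4 + 4×7 = 97
  Shipping 173, fixed 427 → total 600.
  Any other capacity-feasible assignment to {F-α, F-β, F-δ} ships for at least 173.
Compare {F-β, F-γ, F-δ}: its best feasible assignment gives total 617.
Compare {F-α, F-γ, F-δ}: its best feasible assignment gives total 666.
Every other set of open sites that can feasibly serve all demand totals ≥ 617 even under its best assignment. Minimum: 600.

600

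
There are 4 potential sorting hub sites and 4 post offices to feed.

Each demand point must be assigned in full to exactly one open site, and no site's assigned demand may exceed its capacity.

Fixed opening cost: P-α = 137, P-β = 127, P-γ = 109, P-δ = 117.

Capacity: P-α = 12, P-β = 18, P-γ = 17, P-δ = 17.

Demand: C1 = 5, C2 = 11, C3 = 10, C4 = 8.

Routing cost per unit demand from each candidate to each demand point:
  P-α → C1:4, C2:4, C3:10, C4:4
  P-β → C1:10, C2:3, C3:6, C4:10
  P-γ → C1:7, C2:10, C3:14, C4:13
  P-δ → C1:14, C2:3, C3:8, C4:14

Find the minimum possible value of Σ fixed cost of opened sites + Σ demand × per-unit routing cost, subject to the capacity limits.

Open {P-β, P-δ}; cheapest assignment that respects the capacities:
  P-β (cap 18, load 18): C3, C4 — cost 10×6 + 8×10 = 140
  P-δ (cap 17, load 16): C1, C2 — cost 5×14 + 11×3 = 103
  Shipping 243, fixed 244 → total 487.
  Any other capacity-feasible assignment to {P-β, P-δ} ships for at least 243.
Compare {P-β, P-γ}: its best feasible assignment gives total 521.
Compare {P-α, P-β, P-δ}: its best feasible assignment gives total 556.
Every other set of open sites that can feasibly serve all demand totals ≥ 521 even under its best assignment. Minimum: 487.

487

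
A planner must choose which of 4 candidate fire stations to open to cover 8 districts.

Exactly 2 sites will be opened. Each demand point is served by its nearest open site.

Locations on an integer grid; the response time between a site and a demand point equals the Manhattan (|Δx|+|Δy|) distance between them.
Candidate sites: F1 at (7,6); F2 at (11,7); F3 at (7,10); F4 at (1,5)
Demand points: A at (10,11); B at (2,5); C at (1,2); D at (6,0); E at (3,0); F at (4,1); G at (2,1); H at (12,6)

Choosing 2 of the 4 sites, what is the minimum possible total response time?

Open {F2, F4}.
  A→F2 5, B→F4 1, C→F4 3, D→F4 10, E→F4 7, F→F4 7, G→F4 5, H→F2 2  ⇒ total 40.
Compare {F1, F4}: total 43.
Compare {F3, F4}: total 46.
No size-2 selection does better; minimum is 40.

40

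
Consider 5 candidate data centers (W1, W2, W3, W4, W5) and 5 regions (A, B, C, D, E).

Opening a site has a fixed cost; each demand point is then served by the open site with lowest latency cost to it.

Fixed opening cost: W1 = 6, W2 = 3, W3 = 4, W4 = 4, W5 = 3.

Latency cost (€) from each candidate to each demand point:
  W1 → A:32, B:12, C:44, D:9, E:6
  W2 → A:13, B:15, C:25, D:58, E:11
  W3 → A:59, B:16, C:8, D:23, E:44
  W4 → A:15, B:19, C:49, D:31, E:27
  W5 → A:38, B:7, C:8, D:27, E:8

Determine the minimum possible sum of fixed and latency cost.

55

Open {W1, W2, W5}: assign each demand point to its cheapest open site.
  A→W2 13, B→W5 7, C→W5 8, D→W1 9, E→W1 6
  latency cost 43, fixed 12 → total 55.
Compare {W1, W4, W5}: latency cost 45 + fixed 13 = 58.
Compare {W1, W2, W3, W5}: latency cost 43 + fixed 16 = 59.
Compare {W1, W2, W4, W5}: latency cost 43 + fixed 16 = 59.
All other subsets cost ≥ 58. Minimum total cost: 55.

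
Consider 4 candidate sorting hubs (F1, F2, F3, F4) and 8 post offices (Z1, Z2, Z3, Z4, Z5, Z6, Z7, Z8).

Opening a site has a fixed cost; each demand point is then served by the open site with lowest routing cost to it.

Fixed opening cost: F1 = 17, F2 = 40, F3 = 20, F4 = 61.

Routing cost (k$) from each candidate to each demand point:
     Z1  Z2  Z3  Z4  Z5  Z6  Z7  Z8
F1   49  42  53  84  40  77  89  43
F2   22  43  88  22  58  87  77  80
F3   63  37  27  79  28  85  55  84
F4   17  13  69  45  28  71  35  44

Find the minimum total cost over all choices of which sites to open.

361

Open {F3, F4}: assign each demand point to its cheapest open site.
  Z1→F4 17, Z2→F4 13, Z3→F3 27, Z4→F4 45, Z5→F3 28, Z6→F4 71, Z7→F4 35, Z8→F4 44
  routing cost 280, fixed 81 → total 361.
Compare {F1, F3, F4}: routing cost 279 + fixed 98 = 377.
Compare {F2, F3, F4}: routing cost 257 + fixed 121 = 378.
Compare {F4}: routing cost 322 + fixed 61 = 383.
All other subsets cost ≥ 377. Minimum total cost: 361.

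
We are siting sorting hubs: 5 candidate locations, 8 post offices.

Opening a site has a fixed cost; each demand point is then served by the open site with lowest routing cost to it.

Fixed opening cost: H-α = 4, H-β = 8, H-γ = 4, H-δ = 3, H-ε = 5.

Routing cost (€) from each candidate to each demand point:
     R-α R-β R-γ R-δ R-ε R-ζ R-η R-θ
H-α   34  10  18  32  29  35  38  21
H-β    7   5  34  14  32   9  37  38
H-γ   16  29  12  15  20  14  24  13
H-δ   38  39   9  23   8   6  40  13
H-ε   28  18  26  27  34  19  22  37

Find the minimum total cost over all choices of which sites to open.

Open {H-β, H-δ, H-ε}: assign each demand point to its cheapest open site.
  R-α→H-β 7, R-β→H-β 5, R-γ→H-δ 9, R-δ→H-β 14, R-ε→H-δ 8, R-ζ→H-δ 6, R-η→H-ε 22, R-θ→H-δ 13
  routing cost 84, fixed 16 → total 100.
Compare {H-β, H-γ, H-δ}: routing cost 86 + fixed 15 = 101.
Compare {H-α, H-β, H-δ, H-ε}: routing cost 84 + fixed 20 = 104.
Compare {H-β, H-γ, H-δ, H-ε}: routing cost 84 + fixed 20 = 104.
All other subsets cost ≥ 101. Minimum total cost: 100.

100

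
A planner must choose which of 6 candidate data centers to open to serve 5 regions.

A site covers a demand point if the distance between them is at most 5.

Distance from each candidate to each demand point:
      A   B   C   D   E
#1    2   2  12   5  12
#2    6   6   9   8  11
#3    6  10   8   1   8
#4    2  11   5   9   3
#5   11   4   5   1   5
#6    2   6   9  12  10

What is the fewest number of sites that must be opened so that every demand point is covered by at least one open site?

2

Coverage sets (demand points within 5 of each site):
  #1: {A, B, D}
  #2: {}
  #3: {D}
  #4: {A, C, E}
  #5: {B, C, D, E}
  #6: {A}
No single site covers all 5 demand points.
But {#1, #4} covers everything, so the minimum is 2.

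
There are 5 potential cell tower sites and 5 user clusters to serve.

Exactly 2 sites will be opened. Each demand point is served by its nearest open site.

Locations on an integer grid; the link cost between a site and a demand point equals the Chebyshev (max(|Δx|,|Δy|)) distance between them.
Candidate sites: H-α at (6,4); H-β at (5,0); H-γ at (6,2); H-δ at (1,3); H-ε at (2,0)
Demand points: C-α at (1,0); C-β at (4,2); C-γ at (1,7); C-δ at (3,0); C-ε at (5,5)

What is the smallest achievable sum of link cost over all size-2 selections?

Open {H-α, H-ε}.
  C-α→H-ε 1, C-β→H-α 2, C-γ→H-α 5, C-δ→H-ε 1, C-ε→H-α 1  ⇒ total 10.
Compare {H-γ, H-ε}: total 12.
Compare {H-δ, H-ε}: total 12.
No size-2 selection does better; minimum is 10.

10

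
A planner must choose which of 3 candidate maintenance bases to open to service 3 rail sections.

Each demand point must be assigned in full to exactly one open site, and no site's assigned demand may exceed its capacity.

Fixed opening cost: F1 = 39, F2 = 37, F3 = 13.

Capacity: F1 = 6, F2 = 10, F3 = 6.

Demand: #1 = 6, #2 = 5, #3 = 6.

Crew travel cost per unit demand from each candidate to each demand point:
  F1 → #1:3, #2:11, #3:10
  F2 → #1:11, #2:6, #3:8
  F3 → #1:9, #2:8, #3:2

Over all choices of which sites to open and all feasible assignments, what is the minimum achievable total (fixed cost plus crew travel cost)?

149

Open {F1, F2, F3}; cheapest assignment that respects the capacities:
  F1 (cap 6, load 6): #1 — cost 6×3 = 18
  F2 (cap 10, load 5): #2 — cost 5×6 = 30
  F3 (cap 6, load 6): #3 — cost 6×2 = 12
  Shipping 60, fixed 89 → total 149.
  Any other capacity-feasible assignment to {F1, F2, F3} ships for at least 60.
Total demand is 17 and no other set of sites has combined capacity ≥ 17, so {F1, F2, F3} is the only feasible choice of open sites. Minimum: 149.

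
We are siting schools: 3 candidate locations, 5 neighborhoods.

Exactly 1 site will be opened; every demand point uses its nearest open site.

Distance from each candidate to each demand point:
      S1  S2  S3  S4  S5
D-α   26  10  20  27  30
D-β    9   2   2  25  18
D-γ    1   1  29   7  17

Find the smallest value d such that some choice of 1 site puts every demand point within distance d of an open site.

Open {D-β}.
  Farthest demand point is S4 at distance 25 (to D-β); all others are ≤ 25.
With {D-γ} the worst case is 29.
With {D-α} the worst case is 30.
No size-1 selection achieves below 25.

25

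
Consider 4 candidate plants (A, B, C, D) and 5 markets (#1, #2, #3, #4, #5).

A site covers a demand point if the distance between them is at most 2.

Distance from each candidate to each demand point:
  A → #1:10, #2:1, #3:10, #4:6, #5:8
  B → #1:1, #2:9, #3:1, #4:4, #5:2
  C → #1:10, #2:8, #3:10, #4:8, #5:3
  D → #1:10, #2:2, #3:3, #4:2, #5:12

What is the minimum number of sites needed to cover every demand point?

2

Coverage sets (demand points within 2 of each site):
  A: {#2}
  B: {#1, #3, #5}
  C: {}
  D: {#2, #4}
No single site covers all 5 demand points.
But {B, D} covers everything, so the minimum is 2.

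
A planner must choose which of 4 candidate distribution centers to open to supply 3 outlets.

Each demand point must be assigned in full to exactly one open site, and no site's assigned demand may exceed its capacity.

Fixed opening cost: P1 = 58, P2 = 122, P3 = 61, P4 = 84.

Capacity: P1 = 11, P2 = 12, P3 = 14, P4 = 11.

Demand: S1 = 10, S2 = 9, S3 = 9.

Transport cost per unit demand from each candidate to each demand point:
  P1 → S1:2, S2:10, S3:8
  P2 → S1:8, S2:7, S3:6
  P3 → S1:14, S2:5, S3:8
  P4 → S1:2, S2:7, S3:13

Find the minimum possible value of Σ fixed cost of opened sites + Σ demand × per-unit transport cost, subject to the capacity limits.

Open {P1, P3, P4}; cheapest assignment that respects the capacities:
  P1 (cap 11, load 9): S3 — cost 9×8 = 72
  P3 (cap 14, load 9): S2 — cost 9×5 = 45
  P4 (cap 11, load 10): S1 — cost 10×2 = 20
  Shipping 137, fixed 203 → total 340.
  Any other capacity-feasible assignment to {P1, P3, P4} ships for at least 137.
Compare {P1, P2, P3}: its best feasible assignment gives total 360.
Compare {P2, P3, P4}: its best feasible assignment gives total 386.
Every other set of open sites that can feasibly serve all demand totals ≥ 360 even under its best assignment. Minimum: 340.

340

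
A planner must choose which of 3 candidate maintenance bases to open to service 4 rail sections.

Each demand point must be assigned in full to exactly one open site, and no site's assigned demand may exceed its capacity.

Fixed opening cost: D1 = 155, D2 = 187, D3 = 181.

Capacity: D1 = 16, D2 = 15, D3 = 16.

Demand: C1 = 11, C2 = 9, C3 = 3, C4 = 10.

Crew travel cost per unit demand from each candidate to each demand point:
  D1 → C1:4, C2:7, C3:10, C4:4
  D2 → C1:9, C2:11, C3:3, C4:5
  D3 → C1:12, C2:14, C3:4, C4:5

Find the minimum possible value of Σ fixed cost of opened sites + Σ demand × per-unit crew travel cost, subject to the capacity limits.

725

Open {D1, D2, D3}; cheapest assignment that respects the capacities:
  D1 (cap 16, load 11): C1 — cost 11×4 = 44
  D2 (cap 15, load 12): C2, C3 — cost 9×11 + 3×3 = 108
  D3 (cap 16, load 10): C4 — cost 10×5 = 50
  Shipping 202, fixed 523 → total 725.
  Any other capacity-feasible assignment to {D1, D2, D3} ships for at least 202.
Total demand is 33 and no other set of sites has combined capacity ≥ 33, so {D1, D2, D3} is the only feasible choice of open sites. Minimum: 725.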